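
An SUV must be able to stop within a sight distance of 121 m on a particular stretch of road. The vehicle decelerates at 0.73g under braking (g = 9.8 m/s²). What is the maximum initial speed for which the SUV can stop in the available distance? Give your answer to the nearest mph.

a = 0.73 × 9.8 = 7.154 m/s².
v²/(2a) = d ⇒ v = √(2 × 7.154 × 121) = √1731.27 = 41.6085 m/s.
41.6085 m/s ÷ 0.44704 = 93.076 mph.

Maximum speed ≈ 93 mph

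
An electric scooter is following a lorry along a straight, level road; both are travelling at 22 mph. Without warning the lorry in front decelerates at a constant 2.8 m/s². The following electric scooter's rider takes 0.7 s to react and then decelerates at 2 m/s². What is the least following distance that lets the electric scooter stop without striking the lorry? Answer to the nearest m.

Minimum gap ≈ 14 m

22 mph × 0.44704 = 9.8349 m/s.
Leader travels v²/(2a_L) = 96.725 / 5.600 = 17.272 m before stopping.
Follower covers v·t_r = 9.8349 × 0.7 = 6.884 m while reacting, then v²/(2a_F) = 96.725 / 4.000 = 24.181 m while braking, for a total of 6.884 + 24.181 = 31.065 m.
Since a_F ≤ a_L and the follower starts braking later, the follower is never slower than the leader, so the closest approach is when both have stopped.
Minimum gap = 31.065 − 17.272 = 13.793 m.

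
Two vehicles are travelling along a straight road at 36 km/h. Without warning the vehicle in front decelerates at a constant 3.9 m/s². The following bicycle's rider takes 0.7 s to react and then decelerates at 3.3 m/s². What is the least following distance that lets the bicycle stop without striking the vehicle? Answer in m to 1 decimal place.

Minimum gap ≈ 9.3 m

36 km/h ÷ 3.6 = 10.0000 m/s.
Leader travels v²/(2a_L) = 100.000 / 7.800 = 12.821 m before stopping.
Follower covers v·t_r = 10.0000 × 0.7 = 7.000 m while reacting, then v²/(2a_F) = 100.000 / 6.600 = 15.152 m while braking, for a total of 7.000 + 15.152 = 22.152 m.
Since a_F ≤ a_L and the follower starts braking later, the follower is never slower than the leader, so the closest approach is when both have stopped.
Minimum gap = 22.152 − 12.821 = 9.331 m.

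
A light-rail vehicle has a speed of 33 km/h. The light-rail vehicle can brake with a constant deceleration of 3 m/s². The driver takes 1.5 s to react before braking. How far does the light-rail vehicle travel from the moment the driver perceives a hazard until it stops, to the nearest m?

Total stopping distance ≈ 28 m

33 km/h ÷ 3.6 = 9.1667 m/s.
Reaction distance = v·t_r = 9.1667 × 1.5 = 13.750 m.
Braking distance = v²/(2a) = 9.1667² / (2 × 3.000) = 84.028 / 6.000 = 14.005 m.
Total = 13.750 + 14.005 = 27.755 m.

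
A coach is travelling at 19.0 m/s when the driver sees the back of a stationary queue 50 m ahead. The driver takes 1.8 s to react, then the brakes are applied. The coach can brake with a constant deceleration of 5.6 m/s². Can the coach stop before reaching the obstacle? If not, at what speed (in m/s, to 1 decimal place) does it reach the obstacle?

Reaction distance = 19.0000 × 1.8 = 34.200 m.
Braking distance needed to stop: v²/(2a) = 361.000 / 11.200 = 32.232 m, so total needed = 34.200 + 32.232 = 66.432 m > 50 m — it cannot stop.
Distance remaining when braking begins: 50 − 34.200 = 15.800 m.
v² = v₀² − 2a·d = 361.000 − 2 × 5.600 × 15.800 = 184.040 m²/s².
v = √184.040 = 13.566 m/s.

No — it strikes the obstacle at 13.6 m/s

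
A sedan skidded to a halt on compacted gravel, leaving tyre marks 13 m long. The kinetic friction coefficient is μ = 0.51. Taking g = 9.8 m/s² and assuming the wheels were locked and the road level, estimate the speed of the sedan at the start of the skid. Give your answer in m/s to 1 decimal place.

Deceleration a = μg = 0.51 × 9.8 = 4.998 m/s².
v = √(2a·d) = √(2 × 4.998 × 13) = √129.948 = 11.3995 m/s.

Initial speed ≈ 11.4 m/s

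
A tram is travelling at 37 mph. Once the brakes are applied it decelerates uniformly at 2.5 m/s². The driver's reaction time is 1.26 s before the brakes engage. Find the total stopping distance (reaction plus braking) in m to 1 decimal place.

Total stopping distance ≈ 75.6 m

37 mph × 0.44704 = 16.5405 m/s.
Reaction distance = v·t_r = 16.5405 × 1.26 = 20.841 m.
Braking distance = v²/(2a) = 16.5405² / (2 × 2.500) = 273.588 / 5.000 = 54.718 m.
Total = 20.841 + 54.718 = 75.559 m.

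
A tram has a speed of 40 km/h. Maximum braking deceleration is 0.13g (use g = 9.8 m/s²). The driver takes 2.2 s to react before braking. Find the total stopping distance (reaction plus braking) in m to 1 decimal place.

Total stopping distance ≈ 72.9 m

40 km/h ÷ 3.6 = 11.1111 m/s.
a = 0.13 × 9.8 = 1.274 m/s².
Reaction distance = v·t_r = 11.1111 × 2.2 = 24.444 m.
Braking distance = v²/(2a) = 11.1111² / (2 × 1.274) = 123.457 / 2.548 = 48.453 m.
Total = 24.444 + 48.453 = 72.897 m.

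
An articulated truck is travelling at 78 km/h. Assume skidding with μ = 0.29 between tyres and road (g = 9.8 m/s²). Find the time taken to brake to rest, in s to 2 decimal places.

78 km/h ÷ 3.6 = 21.6667 m/s.
a = μg = 0.29 × 9.8 = 2.842 m/s².
Braking time = v/a = 21.6667 / 2.842 = 7.624 s.

Braking time ≈ 7.62 s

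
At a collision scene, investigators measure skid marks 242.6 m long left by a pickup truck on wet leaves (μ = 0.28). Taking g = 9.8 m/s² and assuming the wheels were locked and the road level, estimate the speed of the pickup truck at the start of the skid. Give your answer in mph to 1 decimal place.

Deceleration a = μg = 0.28 × 9.8 = 2.744 m/s².
v = √(2a·d) = √(2 × 2.744 × 242.6) = √1331.389 = 36.4882 m/s.
= 36.4882 ÷ 0.44704 = 81.622 mph.

Initial speed ≈ 81.6 mph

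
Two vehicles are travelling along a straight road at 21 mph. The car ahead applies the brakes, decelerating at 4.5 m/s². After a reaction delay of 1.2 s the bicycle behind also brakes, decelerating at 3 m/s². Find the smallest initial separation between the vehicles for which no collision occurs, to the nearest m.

21 mph × 0.44704 = 9.3878 m/s.
Leader travels v²/(2a_L) = 88.131 / 9.000 = 9.792 m before stopping.
Follower covers v·t_r = 9.3878 × 1.2 = 11.265 m while reacting, then v²/(2a_F) = 88.131 / 6.000 = 14.688 m while braking, for a total of 11.265 + 14.688 = 25.953 m.
Since a_F ≤ a_L and the follower starts braking later, the follower is never slower than the leader, so the closest approach is when both have stopped.
Minimum gap = 25.953 − 9.792 = 16.161 m.

Minimum gap ≈ 16 m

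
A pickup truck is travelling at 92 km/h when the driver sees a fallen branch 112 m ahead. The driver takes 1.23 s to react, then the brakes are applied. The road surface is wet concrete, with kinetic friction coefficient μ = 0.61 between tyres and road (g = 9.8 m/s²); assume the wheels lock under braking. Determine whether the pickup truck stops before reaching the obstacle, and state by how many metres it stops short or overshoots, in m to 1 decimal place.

92 km/h ÷ 3.6 = 25.5556 m/s.
a = μg = 0.61 × 9.8 = 5.978 m/s².
Reaction distance = 25.5556 × 1.23 = 31.433 m.
Braking distance = v²/(2a) = 653.089 / 11.956 = 54.624 m.
Total stopping distance = 31.433 + 54.624 = 86.057 m, vs 112 m available — it stops with 112 − 86.057 = 25.943 m to spare.

Yes — it stops 25.9 m short of the obstacle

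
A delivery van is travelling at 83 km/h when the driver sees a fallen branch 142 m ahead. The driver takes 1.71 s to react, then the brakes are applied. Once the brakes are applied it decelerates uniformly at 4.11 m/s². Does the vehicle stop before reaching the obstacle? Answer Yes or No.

Yes

83 km/h ÷ 3.6 = 23.0556 m/s.
Reaction distance = 23.0556 × 1.71 = 39.425 m.
Braking distance = v²/(2a) = 531.561 / 8.220 = 64.667 m.
Total stopping distance = 39.425 + 64.667 = 104.092 m, vs 142 m available — it stops with 142 − 104.092 = 37.908 m to spare.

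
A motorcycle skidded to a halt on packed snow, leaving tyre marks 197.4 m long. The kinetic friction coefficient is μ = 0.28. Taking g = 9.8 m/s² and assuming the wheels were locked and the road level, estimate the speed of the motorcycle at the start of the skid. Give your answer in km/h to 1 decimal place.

Deceleration a = μg = 0.28 × 9.8 = 2.744 m/s².
v = √(2a·d) = √(2 × 2.744 × 197.4) = √1083.331 = 32.9140 m/s.
= 32.9140 × 3.6 = 118.490 km/h.

Initial speed ≈ 118.5 km/h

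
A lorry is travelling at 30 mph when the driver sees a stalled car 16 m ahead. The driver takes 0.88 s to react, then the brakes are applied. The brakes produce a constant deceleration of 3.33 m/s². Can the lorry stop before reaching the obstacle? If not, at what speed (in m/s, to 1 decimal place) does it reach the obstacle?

30 mph × 0.44704 = 13.4112 m/s.
Reaction distance = 13.4112 × 0.88 = 11.802 m.
Braking distance needed to stop: v²/(2a) = 179.860 / 6.660 = 27.006 m, so total needed = 11.802 + 27.006 = 38.808 m > 16 m — it cannot stop.
Distance remaining when braking begins: 16 − 11.802 = 4.198 m.
v² = v₀² − 2a·d = 179.860 − 2 × 3.330 × 4.198 = 151.901 m²/s².
v = √151.901 = 12.325 m/s.

No — it strikes the obstacle at 12.3 m/s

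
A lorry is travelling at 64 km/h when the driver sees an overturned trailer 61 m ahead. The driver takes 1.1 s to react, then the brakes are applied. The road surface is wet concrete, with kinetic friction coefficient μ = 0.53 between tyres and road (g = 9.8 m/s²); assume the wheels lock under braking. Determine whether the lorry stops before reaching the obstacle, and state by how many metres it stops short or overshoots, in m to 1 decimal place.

64 km/h ÷ 3.6 = 17.7778 m/s.
a = μg = 0.53 × 9.8 = 5.194 m/s².
Reaction distance = 17.7778 × 1.1 = 19.556 m.
Braking distance = v²/(2a) = 316.050 / 10.388 = 30.425 m.
Total stopping distance = 19.556 + 30.425 = 49.981 m, vs 61 m available — it stops with 61 − 49.981 = 11.019 m to spare.

Yes — it stops 11.0 m short of the obstacle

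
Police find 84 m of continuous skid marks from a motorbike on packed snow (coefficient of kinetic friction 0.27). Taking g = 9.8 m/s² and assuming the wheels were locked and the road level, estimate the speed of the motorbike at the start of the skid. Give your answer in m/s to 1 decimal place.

Initial speed ≈ 21.1 m/s

Deceleration a = μg = 0.27 × 9.8 = 2.646 m/s².
v = √(2a·d) = √(2 × 2.646 × 84) = √444.528 = 21.0838 m/s.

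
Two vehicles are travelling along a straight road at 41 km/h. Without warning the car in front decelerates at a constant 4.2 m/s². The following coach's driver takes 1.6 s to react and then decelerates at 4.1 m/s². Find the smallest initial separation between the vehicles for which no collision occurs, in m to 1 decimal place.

Minimum gap ≈ 18.6 m

41 km/h ÷ 3.6 = 11.3889 m/s.
Leader travels v²/(2a_L) = 129.707 / 8.400 = 15.441 m before stopping.
Follower covers v·t_r = 11.3889 × 1.6 = 18.222 m while reacting, then v²/(2a_F) = 129.707 / 8.200 = 15.818 m while braking, for a total of 18.222 + 15.818 = 34.040 m.
Since a_F ≤ a_L and the follower starts braking later, the follower is never slower than the leader, so the closest approach is when both have stopped.
Minimum gap = 34.040 − 15.441 = 18.599 m.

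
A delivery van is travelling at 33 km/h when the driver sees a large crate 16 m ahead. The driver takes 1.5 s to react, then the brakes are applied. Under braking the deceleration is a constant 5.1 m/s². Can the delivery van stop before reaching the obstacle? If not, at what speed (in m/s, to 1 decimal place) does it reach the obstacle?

33 km/h ÷ 3.6 = 9.1667 m/s.
Reaction distance = 9.1667 × 1.5 = 13.750 m.
Braking distance needed to stop: v²/(2a) = 84.028 / 10.200 = 8.238 m, so total needed = 13.750 + 8.238 = 21.988 m > 16 m — it cannot stop.
Distance remaining when braking begins: 16 − 13.750 = 2.250 m.
v² = v₀² − 2a·d = 84.028 − 2 × 5.100 × 2.250 = 61.078 m²/s².
v = √61.078 = 7.815 m/s.

No — it strikes the obstacle at 7.8 m/s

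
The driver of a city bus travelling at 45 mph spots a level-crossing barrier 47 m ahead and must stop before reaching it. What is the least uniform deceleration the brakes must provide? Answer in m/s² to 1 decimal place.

45 mph × 0.44704 = 20.1168 m/s.
v² = 2a·d ⇒ a = v²/(2d) = 20.1168² / (2 × 47.000) = 404.686 / 94.000 = 4.3052 m/s².

Required deceleration ≈ 4.3 m/s²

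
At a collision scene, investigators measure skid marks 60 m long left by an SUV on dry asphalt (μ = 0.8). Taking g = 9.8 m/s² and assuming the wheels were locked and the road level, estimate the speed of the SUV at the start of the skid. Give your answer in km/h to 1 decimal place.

Initial speed ≈ 110.4 km/h

Deceleration a = μg = 0.8 × 9.8 = 7.840 m/s².
v = √(2a·d) = √(2 × 7.840 × 60) = √940.800 = 30.6725 m/s.
= 30.6725 × 3.6 = 110.421 km/h.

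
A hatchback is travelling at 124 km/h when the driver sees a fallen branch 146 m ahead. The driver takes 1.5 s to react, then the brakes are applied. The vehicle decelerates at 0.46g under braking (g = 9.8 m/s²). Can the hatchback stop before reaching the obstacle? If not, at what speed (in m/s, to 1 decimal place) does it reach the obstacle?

124 km/h ÷ 3.6 = 34.4444 m/s.
a = 0.46 × 9.8 = 4.508 m/s².
Reaction distance = 34.4444 × 1.5 = 51.667 m.
Braking distance needed to stop: v²/(2a) = 1186.417 / 9.016 = 131.590 m, so total needed = 51.667 + 131.590 = 183.257 m > 146 m — it cannot stop.
Distance remaining when braking begins: 146 − 51.667 = 94.333 m.
v² = v₀² − 2a·d = 1186.417 − 2 × 4.508 × 94.333 = 335.911 m²/s².
v = √335.911 = 18.328 m/s.

No — it strikes the obstacle at 18.3 m/s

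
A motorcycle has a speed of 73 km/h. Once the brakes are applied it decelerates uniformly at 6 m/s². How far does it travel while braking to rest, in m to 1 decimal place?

Braking distance ≈ 34.3 m

73 km/h ÷ 3.6 = 20.2778 m/s.
Braking distance = v²/(2a) = 20.2778² / (2 × 6.000) = 411.189 / 12.000 = 34.266 m.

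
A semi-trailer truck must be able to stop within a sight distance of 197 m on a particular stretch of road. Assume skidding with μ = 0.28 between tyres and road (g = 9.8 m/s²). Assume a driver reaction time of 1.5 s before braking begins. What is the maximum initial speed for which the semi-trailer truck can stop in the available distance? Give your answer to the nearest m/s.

Maximum speed ≈ 29 m/s

a = μg = 0.28 × 9.8 = 2.744 m/s².
Stopping distance: v·t_r + v²/(2a) = 197 with t_r = 1.5 s and a = 2.744 m/s².
So v² + 8.232 v − 1081.14 = 0.
Positive root: v = −a·t_r + √((a·t_r)² + 2a·d) = −4.116 + √(16.941 + 1081.14) = 29.0213 m/s.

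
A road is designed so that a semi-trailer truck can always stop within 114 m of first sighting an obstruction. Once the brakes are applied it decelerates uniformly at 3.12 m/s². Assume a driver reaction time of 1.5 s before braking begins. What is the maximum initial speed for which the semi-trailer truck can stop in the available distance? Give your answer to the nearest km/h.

Stopping distance: v·t_r + v²/(2a) = 114 with t_r = 1.5 s and a = 3.120 m/s².
So v² + 9.360 v − 711.36 = 0.
Positive root: v = −a·t_r + √((a·t_r)² + 2a·d) = −4.680 + √(21.902 + 711.36) = 22.3988 m/s.
22.3988 m/s × 3.6 = 80.636 km/h.

Maximum speed ≈ 81 km/h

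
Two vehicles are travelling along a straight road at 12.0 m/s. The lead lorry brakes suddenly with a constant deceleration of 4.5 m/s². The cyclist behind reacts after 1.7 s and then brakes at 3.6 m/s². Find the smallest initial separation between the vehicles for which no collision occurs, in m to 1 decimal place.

Minimum gap ≈ 24.4 m

Leader travels v²/(2a_L) = 144.000 / 9.000 = 16.000 m before stopping.
Follower covers v·t_r = 12.0000 × 1.7 = 20.400 m while reacting, then v²/(2a_F) = 144.000 / 7.200 = 20.000 m while braking, for a total of 20.400 + 20.000 = 40.400 m.
Since a_F ≤ a_L and the follower starts braking later, the follower is never slower than the leader, so the closest approach is when both have stopped.
Minimum gap = 40.400 − 16.000 = 24.400 m.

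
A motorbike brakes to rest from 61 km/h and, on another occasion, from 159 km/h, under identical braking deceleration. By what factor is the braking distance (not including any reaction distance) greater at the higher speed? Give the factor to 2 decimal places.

Braking distance d = v²/(2a), so with a fixed, d ∝ v².
Factor = (159/61)² = 2.6066² = 6.7944.

Factor ≈ 6.79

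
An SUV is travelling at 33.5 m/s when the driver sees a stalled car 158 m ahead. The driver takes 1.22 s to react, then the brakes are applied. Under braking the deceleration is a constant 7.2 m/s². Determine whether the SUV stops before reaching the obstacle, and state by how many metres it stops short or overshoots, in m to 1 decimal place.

Reaction distance = 33.5000 × 1.22 = 40.870 m.
Braking distance = v²/(2a) = 1122.250 / 14.400 = 77.934 m.
Total stopping distance = 40.870 + 77.934 = 118.804 m, vs 158 m available — it stops with 158 − 118.804 = 39.196 m to spare.

Yes — it stops 39.2 m short of the obstacle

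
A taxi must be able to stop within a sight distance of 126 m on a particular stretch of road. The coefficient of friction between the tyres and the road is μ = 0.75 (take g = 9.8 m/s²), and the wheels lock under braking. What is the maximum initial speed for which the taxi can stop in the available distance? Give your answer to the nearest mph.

a = μg = 0.75 × 9.8 = 7.350 m/s².
v²/(2a) = d ⇒ v = √(2 × 7.350 × 126) = √1852.20 = 43.0372 m/s.
43.0372 m/s ÷ 0.44704 = 96.271 mph.

Maximum speed ≈ 96 mph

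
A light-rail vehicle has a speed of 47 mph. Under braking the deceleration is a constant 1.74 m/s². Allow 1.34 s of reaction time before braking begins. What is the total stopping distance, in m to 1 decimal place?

47 mph × 0.44704 = 21.0109 m/s.
Reaction distance = v·t_r = 21.0109 × 1.34 = 28.155 m.
Braking distance = v²/(2a) = 21.0109² / (2 × 1.740) = 441.458 / 3.480 = 126.856 m.
Total = 28.155 + 126.856 = 155.011 m.

Total stopping distance ≈ 155.0 m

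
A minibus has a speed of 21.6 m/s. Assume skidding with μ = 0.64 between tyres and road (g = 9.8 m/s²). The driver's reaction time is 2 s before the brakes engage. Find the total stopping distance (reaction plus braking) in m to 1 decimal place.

a = μg = 0.64 × 9.8 = 6.272 m/s².
Reaction distance = v·t_r = 21.6000 × 2 = 43.200 m.
Braking distance = v²/(2a) = 21.6000² / (2 × 6.272) = 466.560 / 12.544 = 37.194 m.
Total = 43.200 + 37.194 = 80.394 m.

Total stopping distance ≈ 80.4 m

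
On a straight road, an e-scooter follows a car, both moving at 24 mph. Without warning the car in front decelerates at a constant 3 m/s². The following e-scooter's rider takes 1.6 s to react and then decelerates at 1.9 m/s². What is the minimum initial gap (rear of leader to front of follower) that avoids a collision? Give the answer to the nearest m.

Minimum gap ≈ 28 m

24 mph × 0.44704 = 10.7290 m/s.
Leader travels v²/(2a_L) = 115.111 / 6.000 = 19.185 m before stopping.
Follower covers v·t_r = 10.7290 × 1.6 = 17.166 m while reacting, then v²/(2a_F) = 115.111 / 3.800 = 30.292 m while braking, for a total of 17.166 + 30.292 = 47.458 m.
Since a_F ≤ a_L and the follower starts braking later, the follower is never slower than the leader, so the closest approach is when both have stopped.
Minimum gap = 47.458 − 19.185 = 28.273 m.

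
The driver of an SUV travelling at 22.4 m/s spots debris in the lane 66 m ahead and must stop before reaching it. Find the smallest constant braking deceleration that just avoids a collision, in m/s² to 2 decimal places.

Required deceleration ≈ 3.80 m/s²

v² = 2a·d ⇒ a = v²/(2d) = 22.4000² / (2 × 66.000) = 501.760 / 132.000 = 3.8012 m/s².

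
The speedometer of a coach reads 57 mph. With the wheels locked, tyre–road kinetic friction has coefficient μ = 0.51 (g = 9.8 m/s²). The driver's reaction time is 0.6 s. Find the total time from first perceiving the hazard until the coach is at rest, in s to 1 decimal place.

57 mph × 0.44704 = 25.4813 m/s.
a = μg = 0.51 × 9.8 = 4.998 m/s².
Braking time = v/a = 25.4813 / 4.998 = 5.098 s.
Total = 0.6 + 5.098 = 5.698 s.

Total time ≈ 5.7 s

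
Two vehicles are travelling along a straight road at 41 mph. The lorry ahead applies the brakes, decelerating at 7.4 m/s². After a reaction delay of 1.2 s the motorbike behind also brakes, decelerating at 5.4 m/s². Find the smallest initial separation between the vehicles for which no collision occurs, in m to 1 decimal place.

Minimum gap ≈ 30.4 m

41 mph × 0.44704 = 18.3286 m/s.
Leader travels v²/(2a_L) = 335.938 / 14.800 = 22.699 m before stopping.
Follower covers v·t_r = 18.3286 × 1.2 = 21.994 m while reacting, then v²/(2a_F) = 335.938 / 10.800 = 31.105 m while braking, for a total of 21.994 + 31.105 = 53.099 m.
Since a_F ≤ a_L and the follower starts braking later, the follower is never slower than the leader, so the closest approach is when both have stopped.
Minimum gap = 53.099 − 22.699 = 30.400 m.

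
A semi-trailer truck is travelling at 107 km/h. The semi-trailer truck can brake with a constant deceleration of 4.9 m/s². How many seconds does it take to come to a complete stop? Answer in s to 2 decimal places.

Braking time ≈ 6.07 s

107 km/h ÷ 3.6 = 29.7222 m/s.
Braking time = v/a = 29.7222 / 4.900 = 6.066 s.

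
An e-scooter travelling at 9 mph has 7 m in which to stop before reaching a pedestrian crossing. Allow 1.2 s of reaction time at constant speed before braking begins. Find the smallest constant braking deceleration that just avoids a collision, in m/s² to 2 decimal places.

9 mph × 0.44704 = 4.0234 m/s.
Distance covered during reaction = 4.0234 × 1.2 = 4.828 m.
Distance available for braking: 7 − 4.828 = 2.172 m.
v² = 2a·d ⇒ a = v²/(2d) = 4.0234² / (2 × 2.172) = 16.188 / 4.344 = 3.7265 m/s².

Required deceleration ≈ 3.73 m/s²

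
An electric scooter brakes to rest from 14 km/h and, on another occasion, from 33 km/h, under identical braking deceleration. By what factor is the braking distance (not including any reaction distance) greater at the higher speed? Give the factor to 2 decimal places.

Braking distance d = v²/(2a), so with a fixed, d ∝ v².
Factor = (33/14)² = 2.3571² = 5.5559.

Factor ≈ 5.56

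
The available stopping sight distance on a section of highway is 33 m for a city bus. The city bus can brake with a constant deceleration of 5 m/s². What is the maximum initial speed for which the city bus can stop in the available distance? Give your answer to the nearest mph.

Maximum speed ≈ 41 mph

v²/(2a) = d ⇒ v = √(2 × 5.000 × 33) = √330.00 = 18.1659 m/s.
18.1659 m/s ÷ 0.44704 = 40.636 mph.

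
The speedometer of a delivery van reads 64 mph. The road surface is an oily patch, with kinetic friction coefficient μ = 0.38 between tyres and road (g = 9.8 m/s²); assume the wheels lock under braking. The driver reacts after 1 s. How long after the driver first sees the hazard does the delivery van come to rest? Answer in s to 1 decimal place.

64 mph × 0.44704 = 28.6106 m/s.
a = μg = 0.38 × 9.8 = 3.724 m/s².
Braking time = v/a = 28.6106 / 3.724 = 7.683 s.
Total = 1 + 7.683 = 8.683 s.

Total time ≈ 8.7 s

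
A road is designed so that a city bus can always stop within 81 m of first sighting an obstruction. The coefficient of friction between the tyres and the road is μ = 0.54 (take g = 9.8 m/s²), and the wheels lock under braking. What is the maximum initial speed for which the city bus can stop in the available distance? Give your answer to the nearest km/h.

Maximum speed ≈ 105 km/h

a = μg = 0.54 × 9.8 = 5.292 m/s².
v²/(2a) = d ⇒ v = √(2 × 5.292 × 81) = √857.30 = 29.2797 m/s.
29.2797 m/s × 3.6 = 105.407 km/h.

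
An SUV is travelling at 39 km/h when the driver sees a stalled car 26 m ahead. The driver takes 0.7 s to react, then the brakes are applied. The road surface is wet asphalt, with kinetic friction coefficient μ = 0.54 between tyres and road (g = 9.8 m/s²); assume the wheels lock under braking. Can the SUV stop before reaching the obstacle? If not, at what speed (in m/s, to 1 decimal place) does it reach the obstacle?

39 km/h ÷ 3.6 = 10.8333 m/s.
a = μg = 0.54 × 9.8 = 5.292 m/s².
Reaction distance = 10.8333 × 0.7 = 7.583 m.
Braking distance = v²/(2a) = 117.360 / 10.584 = 11.088 m.
Total stopping distance = 7.583 + 11.088 = 18.671 m, vs 26 m available — it stops with 26 − 18.671 = 7.329 m to spare.

Yes — it stops about 7.3 m short of the obstacle, so it never reaches it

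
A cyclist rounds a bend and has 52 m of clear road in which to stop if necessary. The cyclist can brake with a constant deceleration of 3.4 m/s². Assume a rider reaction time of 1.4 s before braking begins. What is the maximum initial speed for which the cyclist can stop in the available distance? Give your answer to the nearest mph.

Stopping distance: v·t_r + v²/(2a) = 52 with t_r = 1.4 s and a = 3.400 m/s².
So v² + 9.520 v − 353.60 = 0.
Positive root: v = −a·t_r + √((a·t_r)² + 2a·d) = −4.760 + √(22.658 + 353.60) = 14.6374 m/s.
14.6374 m/s ÷ 0.44704 = 32.743 mph.

Maximum speed ≈ 33 mph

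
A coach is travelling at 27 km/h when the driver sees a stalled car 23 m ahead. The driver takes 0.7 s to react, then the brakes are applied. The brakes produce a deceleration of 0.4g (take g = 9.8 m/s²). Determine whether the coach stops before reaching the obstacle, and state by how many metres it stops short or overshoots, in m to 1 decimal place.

Yes — it stops 10.6 m short of the obstacle

27 km/h ÷ 3.6 = 7.5000 m/s.
a = 0.4 × 9.8 = 3.920 m/s².
Reaction distance = 7.5000 × 0.7 = 5.250 m.
Braking distance = v²/(2a) = 56.250 / 7.840 = 7.175 m.
Total stopping distance = 5.250 + 7.175 = 12.425 m, vs 23 m available — it stops with 23 − 12.425 = 10.575 m to spare.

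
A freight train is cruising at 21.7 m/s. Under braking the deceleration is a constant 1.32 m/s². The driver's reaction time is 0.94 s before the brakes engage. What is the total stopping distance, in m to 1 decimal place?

Reaction distance = v·t_r = 21.7000 × 0.94 = 20.398 m.
Braking distance = v²/(2a) = 21.7000² / (2 × 1.320) = 470.890 / 2.640 = 178.367 m.
Total = 20.398 + 178.367 = 198.765 m.

Total stopping distance ≈ 198.8 m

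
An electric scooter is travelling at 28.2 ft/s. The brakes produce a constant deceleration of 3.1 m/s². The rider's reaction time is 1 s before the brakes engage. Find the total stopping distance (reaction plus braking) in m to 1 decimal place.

28.2 ft/s × 0.3048 = 8.5954 m/s.
Reaction distance = v·t_r = 8.5954 × 1 = 8.595 m.
Braking distance = v²/(2a) = 8.5954² / (2 × 3.100) = 73.881 / 6.200 = 11.916 m.
Total = 8.595 + 11.916 = 20.511 m.

Total stopping distance ≈ 20.5 m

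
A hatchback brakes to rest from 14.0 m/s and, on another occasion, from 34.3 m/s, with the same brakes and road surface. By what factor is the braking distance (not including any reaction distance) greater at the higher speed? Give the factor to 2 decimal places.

Braking distance d = v²/(2a), so with a fixed, d ∝ v².
Factor = (34.3/14.0)² = 2.4500² = 6.0025.

Factor ≈ 6.00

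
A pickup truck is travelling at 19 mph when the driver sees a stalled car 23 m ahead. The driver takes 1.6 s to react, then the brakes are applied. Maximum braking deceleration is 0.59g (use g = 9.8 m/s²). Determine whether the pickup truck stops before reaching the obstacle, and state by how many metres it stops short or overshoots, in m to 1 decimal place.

Yes — it stops 3.2 m short of the obstacle

19 mph × 0.44704 = 8.4938 m/s.
a = 0.59 × 9.8 = 5.782 m/s².
Reaction distance = 8.4938 × 1.6 = 13.590 m.
Braking distance = v²/(2a) = 72.145 / 11.564 = 6.239 m.
Total stopping distance = 13.590 + 6.239 = 19.829 m, vs 23 m available — it stops with 23 − 19.829 = 3.171 m to spare.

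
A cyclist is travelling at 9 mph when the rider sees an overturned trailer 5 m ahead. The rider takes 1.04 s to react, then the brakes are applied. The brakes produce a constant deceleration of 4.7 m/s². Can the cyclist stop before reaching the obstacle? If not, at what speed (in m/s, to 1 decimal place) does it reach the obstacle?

9 mph × 0.44704 = 4.0234 m/s.
Reaction distance = 4.0234 × 1.04 = 4.184 m.
Braking distance needed to stop: v²/(2a) = 16.188 / 9.400 = 1.722 m, so total needed = 4.184 + 1.722 = 5.906 m > 5 m — it cannot stop.
Distance remaining when braking begins: 5 − 4.184 = 0.816 m.
v² = v₀² − 2a·d = 16.188 − 2 × 4.700 × 0.816 = 8.518 m²/s².
v = √8.518 = 2.919 m/s.

No — it strikes the obstacle at 2.9 m/s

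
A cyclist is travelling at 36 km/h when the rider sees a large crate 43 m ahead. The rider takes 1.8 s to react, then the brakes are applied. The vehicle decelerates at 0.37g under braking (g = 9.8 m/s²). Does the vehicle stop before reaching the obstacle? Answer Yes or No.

36 km/h ÷ 3.6 = 10.0000 m/s.
a = 0.37 × 9.8 = 3.626 m/s².
Reaction distance = 10.0000 × 1.8 = 18.000 m.
Braking distance = v²/(2a) = 100.000 / 7.252 = 13.789 m.
Total stopping distance = 18.000 + 13.789 = 31.789 m, vs 43 m available — it stops with 43 − 31.789 = 11.211 m to spare.

Yes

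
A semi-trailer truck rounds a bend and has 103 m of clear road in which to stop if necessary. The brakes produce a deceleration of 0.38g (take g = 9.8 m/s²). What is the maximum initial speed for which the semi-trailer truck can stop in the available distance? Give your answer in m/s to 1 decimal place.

a = 0.38 × 9.8 = 3.724 m/s².
v²/(2a) = d ⇒ v = √(2 × 3.724 × 103) = √767.14 = 27.6973 m/s.

Maximum speed ≈ 27.7 m/s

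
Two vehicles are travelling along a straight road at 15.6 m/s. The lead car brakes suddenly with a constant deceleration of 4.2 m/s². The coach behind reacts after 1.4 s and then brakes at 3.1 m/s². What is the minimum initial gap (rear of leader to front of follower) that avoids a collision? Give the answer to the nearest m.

Minimum gap ≈ 32 m

Leader travels v²/(2a_L) = 243.360 / 8.400 = 28.971 m before stopping.
Follower covers v·t_r = 15.6000 × 1.4 = 21.840 m while reacting, then v²/(2a_F) = 243.360 / 6.200 = 39.252 m while braking, for a total of 21.840 + 39.252 = 61.092 m.
Since a_F ≤ a_L and the follower starts braking later, the follower is never slower than the leader, so the closest approach is when both have stopped.
Minimum gap = 61.092 − 28.971 = 32.121 m.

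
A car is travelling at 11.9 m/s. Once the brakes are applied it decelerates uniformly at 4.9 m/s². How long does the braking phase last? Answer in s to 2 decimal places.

Braking time = v/a = 11.9000 / 4.900 = 2.429 s.

Braking time ≈ 2.43 s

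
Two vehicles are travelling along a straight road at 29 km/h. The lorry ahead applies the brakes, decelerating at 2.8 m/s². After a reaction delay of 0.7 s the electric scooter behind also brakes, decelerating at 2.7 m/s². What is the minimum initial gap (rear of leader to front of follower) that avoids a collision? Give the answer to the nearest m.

29 km/h ÷ 3.6 = 8.0556 m/s.
Leader travels v²/(2a_L) = 64.893 / 5.600 = 11.588 m before stopping.
Follower covers v·t_r = 8.0556 × 0.7 = 5.639 m while reacting, then v²/(2a_F) = 64.893 / 5.400 = 12.017 m while braking, for a total of 5.639 + 12.017 = 17.656 m.
Since a_F ≤ a_L and the follower starts braking later, the follower is never slower than the leader, so the closest approach is when both have stopped.
Minimum gap = 17.656 − 11.588 = 6.068 m.

Minimum gap ≈ 6 m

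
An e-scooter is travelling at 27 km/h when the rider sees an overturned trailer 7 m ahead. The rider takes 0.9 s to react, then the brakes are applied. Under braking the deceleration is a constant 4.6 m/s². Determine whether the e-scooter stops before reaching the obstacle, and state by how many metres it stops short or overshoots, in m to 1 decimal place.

No — it overshoots by 5.9 m

27 km/h ÷ 3.6 = 7.5000 m/s.
Reaction distance = 7.5000 × 0.9 = 6.750 m.
Braking distance = v²/(2a) = 56.250 / 9.200 = 6.114 m.
Total stopping distance = 6.750 + 6.114 = 12.864 m, vs 7 m available — it cannot stop in time and overshoots by 12.864 − 7 = 5.864 m.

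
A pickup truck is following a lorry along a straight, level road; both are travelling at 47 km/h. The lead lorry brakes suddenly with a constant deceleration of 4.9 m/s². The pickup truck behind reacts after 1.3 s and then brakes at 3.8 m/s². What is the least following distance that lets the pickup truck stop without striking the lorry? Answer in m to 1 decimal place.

47 km/h ÷ 3.6 = 13.0556 m/s.
Leader travels v²/(2a_L) = 170.449 / 9.800 = 17.393 m before stopping.
Follower covers v·t_r = 13.0556 × 1.3 = 16.972 m while reacting, then v²/(2a_F) = 170.449 / 7.600 = 22.428 m while braking, for a total of 16.972 + 22.428 = 39.400 m.
Since a_F ≤ a_L and the follower starts braking later, the follower is never slower than the leader, so the closest approach is when both have stopped.
Minimum gap = 39.400 − 17.393 = 22.007 m.

Minimum gap ≈ 22.0 m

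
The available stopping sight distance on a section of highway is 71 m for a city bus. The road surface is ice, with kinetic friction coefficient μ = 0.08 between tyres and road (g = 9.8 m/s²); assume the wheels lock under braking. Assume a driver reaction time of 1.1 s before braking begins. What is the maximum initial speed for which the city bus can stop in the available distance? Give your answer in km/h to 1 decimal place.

Maximum speed ≈ 35.0 km/h

a = μg = 0.08 × 9.8 = 0.784 m/s².
Stopping distance: v·t_r + v²/(2a) = 71 with t_r = 1.1 s and a = 0.784 m/s².
So v² + 1.725 v − 111.33 = 0.
Positive root: v = −a·t_r + √((a·t_r)² + 2a·d) = −0.862 + √(0.743 + 111.33) = 9.7245 m/s.
9.7245 m/s × 3.6 = 35.008 km/h.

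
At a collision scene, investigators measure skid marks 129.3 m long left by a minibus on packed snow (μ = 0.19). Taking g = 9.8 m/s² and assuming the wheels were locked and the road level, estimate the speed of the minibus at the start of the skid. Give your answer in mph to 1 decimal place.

Deceleration a = μg = 0.19 × 9.8 = 1.862 m/s².
v = √(2a·d) = √(2 × 1.862 × 129.3) = √481.513 = 21.9434 m/s.
= 21.9434 ÷ 0.44704 = 49.086 mph.

Initial speed ≈ 49.1 mph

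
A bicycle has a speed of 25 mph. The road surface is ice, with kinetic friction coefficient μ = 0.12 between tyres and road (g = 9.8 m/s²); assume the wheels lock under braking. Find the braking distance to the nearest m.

25 mph × 0.44704 = 11.1760 m/s.
a = μg = 0.12 × 9.8 = 1.176 m/s².
Braking distance = v²/(2a) = 11.1760² / (2 × 1.176) = 124.903 / 2.352 = 53.105 m.

Braking distance ≈ 53 m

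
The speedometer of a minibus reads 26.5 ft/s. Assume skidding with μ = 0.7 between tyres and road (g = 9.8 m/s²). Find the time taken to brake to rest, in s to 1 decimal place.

Braking time ≈ 1.2 s

26.5 ft/s × 0.3048 = 8.0772 m/s.
a = μg = 0.7 × 9.8 = 6.860 m/s².
Braking time = v/a = 8.0772 / 6.860 = 1.177 s.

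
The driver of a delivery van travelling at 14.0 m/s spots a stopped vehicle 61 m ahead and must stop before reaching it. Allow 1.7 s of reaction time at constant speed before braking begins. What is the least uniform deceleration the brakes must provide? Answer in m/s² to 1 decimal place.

Distance covered during reaction = 14.0000 × 1.7 = 23.800 m.
Distance available for braking: 61 − 23.800 = 37.200 m.
v² = 2a·d ⇒ a = v²/(2d) = 14.0000² / (2 × 37.200) = 196.000 / 74.400 = 2.6344 m/s².

Required deceleration ≈ 2.6 m/s²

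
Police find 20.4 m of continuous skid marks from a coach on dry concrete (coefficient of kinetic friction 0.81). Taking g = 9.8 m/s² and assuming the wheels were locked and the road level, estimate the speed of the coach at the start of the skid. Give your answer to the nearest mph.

Deceleration a = μg = 0.81 × 9.8 = 7.938 m/s².
v = √(2a·d) = √(2 × 7.938 × 20.4) = √323.870 = 17.9964 m/s.
= 17.9964 ÷ 0.44704 = 40.257 mph.

Initial speed ≈ 40 mph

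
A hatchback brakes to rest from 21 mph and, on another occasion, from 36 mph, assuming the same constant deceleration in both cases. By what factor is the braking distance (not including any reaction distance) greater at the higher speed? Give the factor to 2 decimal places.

Factor ≈ 2.94

Braking distance d = v²/(2a), so with a fixed, d ∝ v².
Factor = (36/21)² = 1.7143² = 2.9388.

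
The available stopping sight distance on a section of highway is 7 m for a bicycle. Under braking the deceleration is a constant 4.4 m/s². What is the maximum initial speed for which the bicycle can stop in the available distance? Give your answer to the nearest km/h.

Maximum speed ≈ 28 km/h

v²/(2a) = d ⇒ v = √(2 × 4.400 × 7) = √61.60 = 7.8486 m/s.
7.8486 m/s × 3.6 = 28.255 km/h.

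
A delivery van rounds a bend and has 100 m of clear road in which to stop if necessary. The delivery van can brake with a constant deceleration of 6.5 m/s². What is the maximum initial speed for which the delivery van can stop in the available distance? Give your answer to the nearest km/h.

v²/(2a) = d ⇒ v = √(2 × 6.500 × 100) = √1300.00 = 36.0555 m/s.
36.0555 m/s × 3.6 = 129.800 km/h.

Maximum speed ≈ 130 km/h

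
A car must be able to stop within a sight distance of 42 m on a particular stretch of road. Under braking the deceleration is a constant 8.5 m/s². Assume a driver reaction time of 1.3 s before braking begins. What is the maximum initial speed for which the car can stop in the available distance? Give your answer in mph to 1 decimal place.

Stopping distance: v·t_r + v²/(2a) = 42 with t_r = 1.3 s and a = 8.500 m/s².
So v² + 22.100 v − 714.00 = 0.
Positive root: v = −a·t_r + √((a·t_r)² + 2a·d) = −11.050 + √(122.103 + 714.00) = 17.8654 m/s.
17.8654 m/s ÷ 0.44704 = 39.964 mph.

Maximum speed ≈ 40.0 mph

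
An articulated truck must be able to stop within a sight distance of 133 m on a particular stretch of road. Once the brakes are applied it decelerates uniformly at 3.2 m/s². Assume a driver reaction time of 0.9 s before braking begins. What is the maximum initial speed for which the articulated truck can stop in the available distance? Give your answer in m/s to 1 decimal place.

Stopping distance: v·t_r + v²/(2a) = 133 with t_r = 0.9 s and a = 3.200 m/s².
So v² + 5.760 v − 851.20 = 0.
Positive root: v = −a·t_r + √((a·t_r)² + 2a·d) = −2.880 + √(8.294 + 851.20) = 26.4371 m/s.

Maximum speed ≈ 26.4 m/s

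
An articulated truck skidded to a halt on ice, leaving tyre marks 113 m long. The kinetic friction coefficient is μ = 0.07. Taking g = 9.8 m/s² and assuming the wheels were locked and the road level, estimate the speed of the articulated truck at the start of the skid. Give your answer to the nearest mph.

Deceleration a = μg = 0.07 × 9.8 = 0.686 m/s².
v = √(2a·d) = √(2 × 0.686 × 113) = √155.036 = 12.4513 m/s.
= 12.4513 ÷ 0.44704 = 27.853 mph.

Initial speed ≈ 28 mph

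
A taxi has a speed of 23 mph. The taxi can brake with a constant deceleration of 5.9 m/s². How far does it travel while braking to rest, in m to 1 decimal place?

23 mph × 0.44704 = 10.2819 m/s.
Braking distance = v²/(2a) = 10.2819² / (2 × 5.900) = 105.717 / 11.800 = 8.959 m.

Braking distance ≈ 9.0 m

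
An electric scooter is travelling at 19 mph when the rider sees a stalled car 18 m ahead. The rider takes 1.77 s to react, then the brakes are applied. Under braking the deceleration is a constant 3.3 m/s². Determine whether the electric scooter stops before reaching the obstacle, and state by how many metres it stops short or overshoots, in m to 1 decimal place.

19 mph × 0.44704 = 8.4938 m/s.
Reaction distance = 8.4938 × 1.77 = 15.034 m.
Braking distance = v²/(2a) = 72.145 / 6.600 = 10.931 m.
Total stopping distance = 15.034 + 10.931 = 25.965 m, vs 18 m available — it cannot stop in time and overshoots by 25.965 − 18 = 7.965 m.

No — it overshoots by 8.0 m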